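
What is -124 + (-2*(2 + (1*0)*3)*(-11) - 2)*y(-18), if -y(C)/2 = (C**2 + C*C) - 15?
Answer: -53296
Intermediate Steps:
y(C) = 30 - 4*C**2 (y(C) = -2*((C**2 + C*C) - 15) = -2*((C**2 + C**2) - 15) = -2*(2*C**2 - 15) = -2*(-15 + 2*C**2) = 30 - 4*C**2)
-124 + (-2*(2 + (1*0)*3)*(-11) - 2)*y(-18) = -124 + (-2*(2 + (1*0)*3)*(-11) - 2)*(30 - 4*(-18)**2) = -124 + (-2*(2 + 0*3)*(-11) - 2)*(30 - 4*324) = -124 + (-2*(2 + 0)*(-11) - 2)*(30 - 1296) = -124 + (-2*2*(-11) - 2)*(-1266) = -124 + (-4*(-11) - 2)*(-1266) = -124 + (44 - 2)*(-1266) = -124 + 42*(-1266) = -124 - 53172 = -53296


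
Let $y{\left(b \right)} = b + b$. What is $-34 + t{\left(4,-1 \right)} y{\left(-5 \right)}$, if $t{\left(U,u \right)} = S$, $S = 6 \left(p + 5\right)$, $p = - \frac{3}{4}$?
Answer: $-289$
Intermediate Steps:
$y{\left(b \right)} = 2 b$
$p = - \frac{3}{4}$ ($p = \left(-3\right) \frac{1}{4} = - \frac{3}{4} \approx -0.75$)
$S = \frac{51}{2}$ ($S = 6 \left(- \frac{3}{4} + 5\right) = 6 \cdot \frac{17}{4} = \frac{51}{2} \approx 25.5$)
$t{\left(U,u \right)} = \frac{51}{2}$
$-34 + t{\left(4,-1 \right)} y{\left(-5 \right)} = -34 + \frac{51 \cdot 2 \left(-5\right)}{2} = -34 + \frac{51}{2} \left(-10\right) = -34 - 255 = -289$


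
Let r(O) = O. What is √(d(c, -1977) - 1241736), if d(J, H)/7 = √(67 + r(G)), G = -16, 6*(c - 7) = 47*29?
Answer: √(-1241736 + 7*√51) ≈ 1114.3*I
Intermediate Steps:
c = 1405/6 (c = 7 + (47*29)/6 = 7 + (⅙)*1363 = 7 + 1363/6 = 1405/6 ≈ 234.17)
d(J, H) = 7*√51 (d(J, H) = 7*√(67 - 16) = 7*√51)
√(d(c, -1977) - 1241736) = √(7*√51 - 1241736) = √(-1241736 + 7*√51)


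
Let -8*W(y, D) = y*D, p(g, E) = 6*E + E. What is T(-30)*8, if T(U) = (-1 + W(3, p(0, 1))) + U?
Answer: -269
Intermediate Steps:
p(g, E) = 7*E
W(y, D) = -D*y/8 (W(y, D) = -y*D/8 = -D*y/8)
T(U) = -29/8 + U (T(U) = (-1 - 1/8*7*1*3) + U = (-1 - 1/8*7*3) + U = (-1 - 21/8) + U = -29/8 + U)
T(-30)*8 = (-29/8 - 30)*8 = -269/8*8 = -269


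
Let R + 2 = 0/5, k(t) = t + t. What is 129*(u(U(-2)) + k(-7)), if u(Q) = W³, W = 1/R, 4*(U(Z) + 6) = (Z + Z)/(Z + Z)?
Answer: -14577/8 ≈ -1822.1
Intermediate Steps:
U(Z) = -23/4 (U(Z) = -6 + ((Z + Z)/(Z + Z))/4 = -6 + ((2*Z)/((2*Z)))/4 = -6 + ((2*Z)*(1/(2*Z)))/4 = -6 + (¼)*1 = -6 + ¼ = -23/4)
k(t) = 2*t
R = -2 (R = -2 + 0/5 = -2 + 0*(⅕) = -2 + 0 = -2)
W = -½ (W = 1/(-2) = -½ ≈ -0.50000)
u(Q) = -⅛ (u(Q) = (-½)³ = -⅛)
129*(u(U(-2)) + k(-7)) = 129*(-⅛ + 2*(-7)) = 129*(-⅛ - 14) = 129*(-113/8) = -14577/8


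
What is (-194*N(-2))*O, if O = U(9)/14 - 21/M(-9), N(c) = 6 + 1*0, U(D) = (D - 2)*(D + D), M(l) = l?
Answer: -13192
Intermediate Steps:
U(D) = 2*D*(-2 + D) (U(D) = (-2 + D)*(2*D) = 2*D*(-2 + D))
N(c) = 6 (N(c) = 6 + 0 = 6)
O = 34/3 (O = (2*9*(-2 + 9))/14 - 21/(-9) = (2*9*7)*(1/14) - 21*(-⅑) = 126*(1/14) + 7/3 = 9 + 7/3 = 34/3 ≈ 11.333)
(-194*N(-2))*O = -194*6*(34/3) = -1164*34/3 = -13192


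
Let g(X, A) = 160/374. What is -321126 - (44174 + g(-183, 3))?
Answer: -68311180/187 ≈ -3.6530e+5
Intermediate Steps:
g(X, A) = 80/187 (g(X, A) = 160*(1/374) = 80/187)
-321126 - (44174 + g(-183, 3)) = -321126 - (44174 + 80/187) = -321126 - 1*8260618/187 = -321126 - 8260618/187 = -68311180/187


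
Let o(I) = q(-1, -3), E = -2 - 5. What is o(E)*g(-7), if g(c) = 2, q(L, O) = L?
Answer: -2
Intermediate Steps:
E = -7
o(I) = -1
o(E)*g(-7) = -1*2 = -2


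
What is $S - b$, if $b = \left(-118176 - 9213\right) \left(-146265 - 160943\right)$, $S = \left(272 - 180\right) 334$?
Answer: $-39134889184$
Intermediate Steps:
$S = 30728$ ($S = 92 \cdot 334 = 30728$)
$b = 39134919912$ ($b = \left(-127389\right) \left(-307208\right) = 39134919912$)
$S - b = 30728 - 39134919912 = -39134889184$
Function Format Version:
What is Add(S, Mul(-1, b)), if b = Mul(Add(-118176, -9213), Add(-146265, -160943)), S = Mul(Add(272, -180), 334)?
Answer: -39134889184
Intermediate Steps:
S = 30728 (S = Mul(92, 334) = 30728)
b = 39134919912 (b = Mul(-127389, -307208) = 39134919912)
Add(S, Mul(-1, b)) = Add(30728, Mul(-1, 39134919912)) = Add(30728, -39134919912) = -39134889184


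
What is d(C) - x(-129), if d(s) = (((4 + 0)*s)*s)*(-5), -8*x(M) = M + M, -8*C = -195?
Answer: -190641/16 ≈ -11915.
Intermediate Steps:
C = 195/8 (C = -⅛*(-195) = 195/8 ≈ 24.375)
x(M) = -M/4 (x(M) = -(M + M)/8 = -M/4)
d(s) = -20*s² (d(s) = ((4*s)*s)*(-5) = (4*s²)*(-5) = -20*s²)
d(C) - x(-129) = -20*(195/8)² - (-1)*(-129)/4 = -20*38025/64 - 1*129/4 = -190125/16 - 129/4 = -190641/16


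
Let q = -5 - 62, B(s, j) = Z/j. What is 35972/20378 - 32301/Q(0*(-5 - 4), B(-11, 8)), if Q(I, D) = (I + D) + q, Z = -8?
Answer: 14362519/30124 ≈ 476.78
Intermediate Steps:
B(s, j) = -8/j
q = -67
Q(I, D) = -67 + D + I (Q(I, D) = (I + D) - 67 = (D + I) - 67 = -67 + D + I)
35972/20378 - 32301/Q(0*(-5 - 4), B(-11, 8)) = 35972/20378 - 32301/(-67 - 8/8 + 0*(-5 - 4)) = 35972*(1/20378) - 32301/(-67 - 8*⅛ + 0*(-9)) = 782/443 - 32301/(-67 - 1 + 0) = 782/443 - 32301/(-68) = 782/443 - 32301*(-1/68) = 782/443 + 32301/68 = 14362519/30124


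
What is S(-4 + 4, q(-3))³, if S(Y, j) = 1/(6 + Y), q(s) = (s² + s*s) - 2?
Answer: 1/216 ≈ 0.0046296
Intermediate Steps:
q(s) = -2 + 2*s² (q(s) = (s² + s²) - 2 = 2*s² - 2 = -2 + 2*s²)
S(-4 + 4, q(-3))³ = (1/(6 + (-4 + 4)))³ = (1/(6 + 0))³ = (1/6)³ = (⅙)³ = 1/216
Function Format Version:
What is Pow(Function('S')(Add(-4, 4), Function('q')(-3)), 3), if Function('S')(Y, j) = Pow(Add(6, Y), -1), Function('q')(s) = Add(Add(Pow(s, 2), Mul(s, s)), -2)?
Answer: Rational(1, 216) ≈ 0.0046296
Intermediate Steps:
Function('q')(s) = Add(-2, Mul(2, Pow(s, 2))) (Function('q')(s) = Add(Add(Pow(s, 2), Pow(s, 2)), -2) = Add(Mul(2, Pow(s, 2)), -2) = Add(-2, Mul(2, Pow(s, 2))))
Pow(Function('S')(Add(-4, 4), Function('q')(-3)), 3) = Pow(Pow(Add(6, Add(-4, 4)), -1), 3) = Pow(Pow(Add(6, 0), -1), 3) = Pow(Pow(6, -1), 3) = Pow(Rational(1, 6), 3) = Rational(1, 216)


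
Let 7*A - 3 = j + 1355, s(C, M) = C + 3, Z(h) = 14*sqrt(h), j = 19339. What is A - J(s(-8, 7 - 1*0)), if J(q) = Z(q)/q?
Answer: 20697/7 + 14*I*sqrt(5)/5 ≈ 2956.7 + 6.261*I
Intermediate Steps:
s(C, M) = 3 + C
J(q) = 14/sqrt(q) (J(q) = (14*sqrt(q))/q = 14/sqrt(q))
A = 20697/7 (A = 3/7 + (19339 + 1355)/7 = 3/7 + (1/7)*20694 = 3/7 + 20694/7 = 20697/7 ≈ 2956.7)
A - J(s(-8, 7 - 1*0)) = 20697/7 - 14/sqrt(3 - 8) = 20697/7 - 14/sqrt(-5) = 20697/7 - 14*(-I*sqrt(5)/5) = 20697/7 - (-14)*I*sqrt(5)/5 = 20697/7 + 14*I*sqrt(5)/5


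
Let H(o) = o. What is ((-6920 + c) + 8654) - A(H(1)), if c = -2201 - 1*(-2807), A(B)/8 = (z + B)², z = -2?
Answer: 2332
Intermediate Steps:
A(B) = 8*(-2 + B)²
c = 606 (c = -2201 + 2807 = 606)
((-6920 + c) + 8654) - A(H(1)) = ((-6920 + 606) + 8654) - 8*(-2 + 1)² = (-6314 + 8654) - 8*(-1)² = 2340 - 8 = 2332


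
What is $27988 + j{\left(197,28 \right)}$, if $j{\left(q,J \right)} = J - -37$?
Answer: $28053$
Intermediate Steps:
$j{\left(q,J \right)} = 37 + J$ ($j{\left(q,J \right)} = J + 37 = 37 + J$)
$27988 + j{\left(197,28 \right)} = 27988 + \left(37 + 28\right) = 27988 + 65 = 28053$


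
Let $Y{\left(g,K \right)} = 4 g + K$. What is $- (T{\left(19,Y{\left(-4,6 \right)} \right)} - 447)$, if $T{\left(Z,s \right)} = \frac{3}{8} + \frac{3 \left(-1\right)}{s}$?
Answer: $\frac{17853}{40} \approx 446.33$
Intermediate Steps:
$Y{\left(g,K \right)} = K + 4 g$
$T{\left(Z,s \right)} = \frac{3}{8} - \frac{3}{s}$ ($T{\left(Z,s \right)} = 3 \cdot \frac{1}{8} - \frac{3}{s} = \frac{3}{8} - \frac{3}{s}$)
$- (T{\left(19,Y{\left(-4,6 \right)} \right)} - 447) = - (\left(\frac{3}{8} - \frac{3}{6 + 4 \left(-4\right)}\right) - 447) = - (\left(\frac{3}{8} - \frac{3}{6 - 16}\right) - 447) = - (\left(\frac{3}{8} - \frac{3}{-10}\right) - 447) = - (\left(\frac{3}{8} - - \frac{3}{10}\right) - 447) = - (\left(\frac{3}{8} + \frac{3}{10}\right) - 447) = - (\frac{27}{40} - 447) = \left(-1\right) \left(- \frac{17853}{40}\right) = \frac{17853}{40}$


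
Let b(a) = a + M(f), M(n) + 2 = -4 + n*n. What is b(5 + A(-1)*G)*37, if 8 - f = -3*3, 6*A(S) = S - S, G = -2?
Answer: 10656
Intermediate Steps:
A(S) = 0 (A(S) = (S - S)/6 = (1/6)*0 = 0)
f = 17 (f = 8 - (-3)*3 = 8 - 1*(-9) = 8 + 9 = 17)
M(n) = -6 + n**2 (M(n) = -2 + (-4 + n*n) = -2 + (-4 + n**2) = -6 + n**2)
b(a) = 283 + a (b(a) = a + (-6 + 17**2) = a + (-6 + 289) = a + 283 = 283 + a)
b(5 + A(-1)*G)*37 = (283 + (5 + 0*(-2)))*37 = (283 + (5 + 0))*37 = (283 + 5)*37 = 288*37 = 10656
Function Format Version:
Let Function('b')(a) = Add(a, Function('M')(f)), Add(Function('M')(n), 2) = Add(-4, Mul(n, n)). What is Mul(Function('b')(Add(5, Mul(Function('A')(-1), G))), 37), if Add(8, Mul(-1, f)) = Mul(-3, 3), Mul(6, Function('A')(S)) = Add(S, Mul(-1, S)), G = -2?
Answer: 10656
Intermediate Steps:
Function('A')(S) = 0 (Function('A')(S) = Mul(Rational(1, 6), Add(S, Mul(-1, S))) = Mul(Rational(1, 6), 0) = 0)
f = 17 (f = Add(8, Mul(-1, Mul(-3, 3))) = Add(8, Mul(-1, -9)) = Add(8, 9) = 17)
Function('M')(n) = Add(-6, Pow(n, 2)) (Function('M')(n) = Add(-2, Add(-4, Mul(n, n))) = Add(-2, Add(-4, Pow(n, 2))) = Add(-6, Pow(n, 2)))
Function('b')(a) = Add(283, a) (Function('b')(a) = Add(a, Add(-6, Pow(17, 2))) = Add(a, Add(-6, 289)) = Add(a, 283) = Add(283, a))
Mul(Function('b')(Add(5, Mul(Function('A')(-1), G))), 37) = Mul(Add(283, Add(5, Mul(0, -2))), 37) = Mul(Add(283, Add(5, 0)), 37) = Mul(Add(283, 5), 37) = Mul(288, 37) = 10656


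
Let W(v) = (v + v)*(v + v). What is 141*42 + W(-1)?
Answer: 5926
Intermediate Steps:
W(v) = 4*v² (W(v) = (2*v)*(2*v) = 4*v²)
141*42 + W(-1) = 141*42 + 4*(-1)² = 5922 + 4*1 = 5922 + 4 = 5926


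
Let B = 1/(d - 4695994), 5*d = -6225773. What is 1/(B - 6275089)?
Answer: -29705743/186406181136132 ≈ -1.5936e-7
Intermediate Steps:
d = -6225773/5 (d = (⅕)*(-6225773) = -6225773/5 ≈ -1.2452e+6)
B = -5/29705743 (B = 1/(-6225773/5 - 4695994) = 1/(-29705743/5) = -5/29705743 ≈ -1.6832e-7)
1/(B - 6275089) = 1/(-5/29705743 - 6275089) = 1/(-186406181136132/29705743) = -29705743/186406181136132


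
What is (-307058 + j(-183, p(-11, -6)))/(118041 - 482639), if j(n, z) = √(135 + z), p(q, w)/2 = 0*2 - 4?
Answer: 153529/182299 - √127/364598 ≈ 0.84215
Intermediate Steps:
p(q, w) = -8 (p(q, w) = 2*(0*2 - 4) = 2*(0 - 4) = 2*(-4) = -8)
(-307058 + j(-183, p(-11, -6)))/(118041 - 482639) = (-307058 + √(135 - 8))/(118041 - 482639) = (-307058 + √127)/(-364598) = (-307058 + √127)*(-1/364598) = 153529/182299 - √127/364598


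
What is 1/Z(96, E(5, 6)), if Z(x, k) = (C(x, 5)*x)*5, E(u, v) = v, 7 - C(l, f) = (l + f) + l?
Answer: -1/91200 ≈ -1.0965e-5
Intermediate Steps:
C(l, f) = 7 - f - 2*l (C(l, f) = 7 - ((l + f) + l) = 7 - ((f + l) + l) = 7 - (f + 2*l) = 7 + (-f - 2*l) = 7 - f - 2*l)
Z(x, k) = 5*x*(2 - 2*x) (Z(x, k) = ((7 - 1*5 - 2*x)*x)*5 = ((7 - 5 - 2*x)*x)*5 = ((2 - 2*x)*x)*5 = (x*(2 - 2*x))*5 = 5*x*(2 - 2*x))
1/Z(96, E(5, 6)) = 1/(10*96*(1 - 1*96)) = 1/(10*96*(1 - 96)) = 1/(10*96*(-95)) = 1/(-91200) = -1/91200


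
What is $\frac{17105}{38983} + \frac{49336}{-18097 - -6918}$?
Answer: $- \frac{247435499}{62255851} \approx -3.9745$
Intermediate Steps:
$\frac{17105}{38983} + \frac{49336}{-18097 - -6918} = 17105 \cdot \frac{1}{38983} + \frac{49336}{-18097 + 6918} = \frac{17105}{38983} + \frac{49336}{-11179} = \frac{17105}{38983} + 49336 \left(- \frac{1}{11179}\right) = \frac{17105}{38983} - \frac{7048}{1597} = - \frac{247435499}{62255851}$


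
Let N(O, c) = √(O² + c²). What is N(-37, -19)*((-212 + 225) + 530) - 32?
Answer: -32 + 543*√1730 ≈ 22553.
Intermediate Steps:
N(-37, -19)*((-212 + 225) + 530) - 32 = √((-37)² + (-19)²)*((-212 + 225) + 530) - 32 = √(1369 + 361)*(13 + 530) - 32 = √1730*543 - 32 = 543*√1730 - 32 = -32 + 543*√1730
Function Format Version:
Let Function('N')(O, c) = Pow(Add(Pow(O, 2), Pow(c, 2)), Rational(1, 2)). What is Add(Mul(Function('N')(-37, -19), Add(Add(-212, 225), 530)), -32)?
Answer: Add(-32, Mul(543, Pow(1730, Rational(1, 2)))) ≈ 22553.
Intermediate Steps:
Add(Mul(Function('N')(-37, -19), Add(Add(-212, 225), 530)), -32) = Add(Mul(Pow(Add(Pow(-37, 2), Pow(-19, 2)), Rational(1, 2)), Add(Add(-212, 225), 530)), -32) = Add(Mul(Pow(Add(1369, 361), Rational(1, 2)), Add(13, 530)), -32) = Add(Mul(Pow(1730, Rational(1, 2)), 543), -32) = Add(Mul(543, Pow(1730, Rational(1, 2))), -32) = Add(-32, Mul(543, Pow(1730, Rational(1, 2))))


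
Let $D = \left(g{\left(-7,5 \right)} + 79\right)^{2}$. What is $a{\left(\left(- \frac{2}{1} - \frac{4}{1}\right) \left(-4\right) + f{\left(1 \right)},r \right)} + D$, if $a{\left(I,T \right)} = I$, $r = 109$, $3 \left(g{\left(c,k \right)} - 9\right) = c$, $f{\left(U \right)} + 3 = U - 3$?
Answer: $\frac{66220}{9} \approx 7357.8$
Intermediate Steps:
$f{\left(U \right)} = -6 + U$ ($f{\left(U \right)} = -3 + \left(U - 3\right) = -3 + \left(-3 + U\right) = -6 + U$)
$g{\left(c,k \right)} = 9 + \frac{c}{3}$
$D = \frac{66049}{9}$ ($D = \left(\left(9 + \frac{1}{3} \left(-7\right)\right) + 79\right)^{2} = \left(\left(9 - \frac{7}{3}\right) + 79\right)^{2} = \left(\frac{20}{3} + 79\right)^{2} = \left(\frac{257}{3}\right)^{2} = \frac{66049}{9} \approx 7338.8$)
$a{\left(\left(- \frac{2}{1} - \frac{4}{1}\right) \left(-4\right) + f{\left(1 \right)},r \right)} + D = \left(\left(- \frac{2}{1} - \frac{4}{1}\right) \left(-4\right) + \left(-6 + 1\right)\right) + \frac{66049}{9} = \left(\left(\left(-2\right) 1 - 4\right) \left(-4\right) - 5\right) + \frac{66049}{9} = \left(\left(-2 - 4\right) \left(-4\right) - 5\right) + \frac{66049}{9} = \left(\left(-6\right) \left(-4\right) - 5\right) + \frac{66049}{9} = \left(24 - 5\right) + \frac{66049}{9} = 19 + \frac{66049}{9} = \frac{66220}{9}$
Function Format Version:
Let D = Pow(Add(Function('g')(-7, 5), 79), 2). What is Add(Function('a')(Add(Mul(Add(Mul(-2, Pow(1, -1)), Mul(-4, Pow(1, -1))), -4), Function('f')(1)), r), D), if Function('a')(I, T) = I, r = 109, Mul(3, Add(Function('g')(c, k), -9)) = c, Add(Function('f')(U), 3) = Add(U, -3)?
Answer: Rational(66220, 9) ≈ 7357.8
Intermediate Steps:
Function('f')(U) = Add(-6, U) (Function('f')(U) = Add(-3, Add(U, -3)) = Add(-3, Add(-3, U)) = Add(-6, U))
Function('g')(c, k) = Add(9, Mul(Rational(1, 3), c))
D = Rational(66049, 9) (D = Pow(Add(Add(9, Mul(Rational(1, 3), -7)), 79), 2) = Pow(Add(Add(9, Rational(-7, 3)), 79), 2) = Pow(Add(Rational(20, 3), 79), 2) = Pow(Rational(257, 3), 2) = Rational(66049, 9) ≈ 7338.8)
Add(Function('a')(Add(Mul(Add(Mul(-2, Pow(1, -1)), Mul(-4, Pow(1, -1))), -4), Function('f')(1)), r), D) = Add(Add(Mul(Add(Mul(-2, Pow(1, -1)), Mul(-4, Pow(1, -1))), -4), Add(-6, 1)), Rational(66049, 9)) = Add(Add(Mul(Add(Mul(-2, 1), Mul(-4, 1)), -4), -5), Rational(66049, 9)) = Add(Add(Mul(Add(-2, -4), -4), -5), Rational(66049, 9)) = Add(Add(Mul(-6, -4), -5), Rational(66049, 9)) = Add(Add(24, -5), Rational(66049, 9)) = Add(19, Rational(66049, 9)) = Rational(66220, 9)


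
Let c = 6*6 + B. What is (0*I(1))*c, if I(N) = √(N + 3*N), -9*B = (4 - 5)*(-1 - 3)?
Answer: 0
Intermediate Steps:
B = -4/9 (B = -(4 - 5)*(-1 - 3)/9 = -(-1)*(-4)/9 = -⅑*4 = -4/9 ≈ -0.44444)
I(N) = 2*√N (I(N) = √(4*N) = 2*√N)
c = 320/9 (c = 6*6 - 4/9 = 36 - 4/9 = 320/9 ≈ 35.556)
(0*I(1))*c = (0*(2*√1))*(320/9) = (0*(2*1))*(320/9) = (0*2)*(320/9) = 0*(320/9) = 0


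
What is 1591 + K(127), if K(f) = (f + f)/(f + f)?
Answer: 1592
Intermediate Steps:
K(f) = 1 (K(f) = (2*f)/((2*f)) = (2*f)*(1/(2*f)) = 1)
1591 + K(127) = 1591 + 1 = 1592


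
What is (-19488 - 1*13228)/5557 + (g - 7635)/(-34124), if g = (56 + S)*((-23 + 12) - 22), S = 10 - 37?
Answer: -267163760/47406767 ≈ -5.6356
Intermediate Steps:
S = -27
g = -957 (g = (56 - 27)*((-23 + 12) - 22) = 29*(-11 - 22) = 29*(-33) = -957)
(-19488 - 1*13228)/5557 + (g - 7635)/(-34124) = (-19488 - 1*13228)/5557 + (-957 - 7635)/(-34124) = (-19488 - 13228)*(1/5557) - 8592*(-1/34124) = -32716*1/5557 + 2148/8531 = -32716/5557 + 2148/8531 = -267163760/47406767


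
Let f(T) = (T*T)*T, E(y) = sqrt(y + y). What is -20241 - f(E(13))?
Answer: -20241 - 26*sqrt(26) ≈ -20374.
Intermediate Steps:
E(y) = sqrt(2)*sqrt(y) (E(y) = sqrt(2*y) = sqrt(2)*sqrt(y))
f(T) = T**3 (f(T) = T**2*T = T**3)
-20241 - f(E(13)) = -20241 - (sqrt(2)*sqrt(13))**3 = -20241 - (sqrt(26))**3 = -20241 - 26*sqrt(26)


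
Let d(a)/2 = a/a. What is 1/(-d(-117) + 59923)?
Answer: 1/59921 ≈ 1.6689e-5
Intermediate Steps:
d(a) = 2 (d(a) = 2*(a/a) = 2*1 = 2)
1/(-d(-117) + 59923) = 1/(-1*2 + 59923) = 1/(-2 + 59923) = 1/59921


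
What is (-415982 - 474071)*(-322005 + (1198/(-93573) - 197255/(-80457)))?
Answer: 719230884246948476276/2509534287 ≈ 2.8660e+11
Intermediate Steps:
(-415982 - 474071)*(-322005 + (1198/(-93573) - 197255/(-80457))) = -890053*(-322005 + (1198*(-1/93573) - 197255*(-1/80457))) = -890053*(-322005 + (-1198/93573 + 197255/80457)) = -890053*(-322005 + 6120451543/2509534287) = -890053*(-808076467633892/2509534287) = 719230884246948476276/2509534287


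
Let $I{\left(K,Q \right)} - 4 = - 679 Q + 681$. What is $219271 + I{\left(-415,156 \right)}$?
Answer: $114032$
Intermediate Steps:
$I{\left(K,Q \right)} = 685 - 679 Q$ ($I{\left(K,Q \right)} = 4 - \left(-681 + 679 Q\right) = 685 - 679 Q$)
$219271 + I{\left(-415,156 \right)} = 219271 + \left(685 - 105924\right) = 219271 - 105239 = 114032$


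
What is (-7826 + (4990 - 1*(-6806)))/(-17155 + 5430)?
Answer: -794/2345 ≈ -0.33859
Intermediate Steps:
(-7826 + (4990 - 1*(-6806)))/(-17155 + 5430) = (-7826 + (4990 + 6806))/(-11725) = (-7826 + 11796)*(-1/11725) = 3970*(-1/11725) = -794/2345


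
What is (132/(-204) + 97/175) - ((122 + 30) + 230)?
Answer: -1136726/2975 ≈ -382.09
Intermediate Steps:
(132/(-204) + 97/175) - ((122 + 30) + 230) = (132*(-1/204) + 97*(1/175)) - (152 + 230) = (-11/17 + 97/175) - 1*382 = -276/2975 - 382 = -1136726/2975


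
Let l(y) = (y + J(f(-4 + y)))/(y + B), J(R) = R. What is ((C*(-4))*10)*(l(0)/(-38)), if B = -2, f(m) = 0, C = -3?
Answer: 0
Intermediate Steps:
l(y) = y/(-2 + y) (l(y) = (y + 0)/(y - 2) = y/(-2 + y))
((C*(-4))*10)*(l(0)/(-38)) = (-3*(-4)*10)*((0/(-2 + 0))/(-38)) = (12*10)*((0/(-2))*(-1/38)) = 120*((0*(-½))*(-1/38)) = 120*(0*(-1/38)) = 120*0 = 0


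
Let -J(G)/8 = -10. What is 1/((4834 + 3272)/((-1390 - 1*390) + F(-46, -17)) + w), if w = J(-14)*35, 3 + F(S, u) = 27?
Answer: 878/2454347 ≈ 0.00035773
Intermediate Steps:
F(S, u) = 24 (F(S, u) = -3 + 27 = 24)
J(G) = 80 (J(G) = -8*(-10) = 80)
w = 2800 (w = 80*35 = 2800)
1/((4834 + 3272)/((-1390 - 1*390) + F(-46, -17)) + w) = 1/((4834 + 3272)/((-1390 - 1*390) + 24) + 2800) = 1/(8106/((-1390 - 390) + 24) + 2800) = 1/(8106/(-1780 + 24) + 2800) = 1/(8106/(-1756) + 2800) = 1/(8106*(-1/1756) + 2800) = 1/(-4053/878 + 2800) = 1/(2454347/878) = 878/2454347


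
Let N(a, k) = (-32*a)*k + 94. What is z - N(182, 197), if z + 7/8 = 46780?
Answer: 9552105/8 ≈ 1.1940e+6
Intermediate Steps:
N(a, k) = 94 - 32*a*k (N(a, k) = -32*a*k + 94 = 94 - 32*a*k)
z = 374233/8 (z = -7/8 + 46780 = 374233/8 ≈ 46779.)
z - N(182, 197) = 374233/8 - (94 - 32*182*197) = 374233/8 - (94 - 1147328) = 374233/8 - 1*(-1147234) = 374233/8 + 1147234 = 9552105/8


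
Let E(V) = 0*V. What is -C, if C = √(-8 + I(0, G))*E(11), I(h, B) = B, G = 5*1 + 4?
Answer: 0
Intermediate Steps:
E(V) = 0
G = 9 (G = 5 + 4 = 9)
C = 0 (C = √(-8 + 9)*0 = √1*0 = 1*0 = 0)
-C = -1*0 = 0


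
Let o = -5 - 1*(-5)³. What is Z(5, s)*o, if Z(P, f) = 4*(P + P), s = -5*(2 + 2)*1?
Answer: 4800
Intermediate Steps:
s = -20 (s = -5*4*1 = -20*1 = -20)
o = 120 (o = -5 - 1*(-125) = -5 + 125 = 120)
Z(P, f) = 8*P (Z(P, f) = 4*(2*P) = 8*P)
Z(5, s)*o = (8*5)*120 = 40*120 = 4800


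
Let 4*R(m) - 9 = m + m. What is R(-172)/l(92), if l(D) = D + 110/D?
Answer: -7705/8574 ≈ -0.89865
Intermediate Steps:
R(m) = 9/4 + m/2 (R(m) = 9/4 + (m + m)/4 = 9/4 + (2*m)/4 = 9/4 + m/2)
R(-172)/l(92) = (9/4 + (1/2)*(-172))/(92 + 110/92) = (9/4 - 86)/(92 + 110*(1/92)) = -335/(4*(92 + 55/46)) = -335/(4*4287/46) = -335/4*46/4287 = -7705/8574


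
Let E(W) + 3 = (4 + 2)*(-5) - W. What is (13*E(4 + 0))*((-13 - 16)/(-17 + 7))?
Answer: -13949/10 ≈ -1394.9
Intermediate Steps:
E(W) = -33 - W (E(W) = -3 + ((4 + 2)*(-5) - W) = -3 + (6*(-5) - W) = -3 + (-30 - W) = -33 - W)
(13*E(4 + 0))*((-13 - 16)/(-17 + 7)) = (13*(-33 - (4 + 0)))*((-13 - 16)/(-17 + 7)) = (13*(-33 - 1*4))*(-29/(-10)) = (13*(-33 - 4))*(-29*(-⅒)) = (13*(-37))*(29/10) = -481*29/10 = -13949/10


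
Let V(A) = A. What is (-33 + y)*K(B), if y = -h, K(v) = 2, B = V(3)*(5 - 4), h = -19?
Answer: -28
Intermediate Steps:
B = 3 (B = 3*(5 - 4) = 3*1 = 3)
y = 19 (y = -1*(-19) = 19)
(-33 + y)*K(B) = (-33 + 19)*2 = -14*2 = -28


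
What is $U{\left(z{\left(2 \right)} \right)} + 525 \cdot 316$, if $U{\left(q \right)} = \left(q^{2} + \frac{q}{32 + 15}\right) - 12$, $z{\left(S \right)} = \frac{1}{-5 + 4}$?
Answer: $\frac{7796782}{47} \approx 1.6589 \cdot 10^{5}$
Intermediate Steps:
$z{\left(S \right)} = -1$ ($z{\left(S \right)} = \frac{1}{-1} = -1$)
$U{\left(q \right)} = -12 + q^{2} + \frac{q}{47}$ ($U{\left(q \right)} = \left(q^{2} + \frac{q}{47}\right) - 12 = -12 + q^{2} + \frac{q}{47}$)
$U{\left(z{\left(2 \right)} \right)} + 525 \cdot 316 = \left(-12 + \left(-1\right)^{2} + \frac{1}{47} \left(-1\right)\right) + 525 \cdot 316 = \left(-12 + 1 - \frac{1}{47}\right) + 165900 = - \frac{518}{47} + 165900 = \frac{7796782}{47}$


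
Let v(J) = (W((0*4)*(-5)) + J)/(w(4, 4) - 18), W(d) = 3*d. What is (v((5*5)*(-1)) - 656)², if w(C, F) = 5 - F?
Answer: 123810129/289 ≈ 4.2841e+5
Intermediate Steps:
v(J) = -J/17 (v(J) = (3*((0*4)*(-5)) + J)/((5 - 1*4) - 18) = (3*(0*(-5)) + J)/((5 - 4) - 18) = (3*0 + J)/(1 - 18) = (0 + J)/(-17) = J*(-1/17) = -J/17)
(v((5*5)*(-1)) - 656)² = (-5*5*(-1)/17 - 656)² = (-25*(-1)/17 - 656)² = (-1/17*(-25) - 656)² = (25/17 - 656)² = (-11127/17)² = 123810129/289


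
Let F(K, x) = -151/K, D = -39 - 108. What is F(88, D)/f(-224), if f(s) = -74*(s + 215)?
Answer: -151/58608 ≈ -0.0025764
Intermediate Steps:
D = -147
f(s) = -15910 - 74*s (f(s) = -74*(215 + s) = -15910 - 74*s)
F(88, D)/f(-224) = (-151/88)/(-15910 - 74*(-224)) = (-151*1/88)/(-15910 + 16576) = -151/88/666 = -151/88*1/666 = -151/58608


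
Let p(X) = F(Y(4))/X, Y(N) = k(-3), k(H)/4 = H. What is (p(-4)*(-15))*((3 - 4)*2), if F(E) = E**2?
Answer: -1080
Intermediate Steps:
k(H) = 4*H
Y(N) = -12 (Y(N) = 4*(-3) = -12)
p(X) = 144/X (p(X) = (-12)**2/X = 144/X)
(p(-4)*(-15))*((3 - 4)*2) = ((144/(-4))*(-15))*((3 - 4)*2) = ((144*(-1/4))*(-15))*(-1*2) = -36*(-15)*(-2) = 540*(-2) = -1080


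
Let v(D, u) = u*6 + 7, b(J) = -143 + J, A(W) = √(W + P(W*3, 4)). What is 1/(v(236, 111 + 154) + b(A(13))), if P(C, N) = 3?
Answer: 1/1458 ≈ 0.00068587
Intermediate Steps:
A(W) = √(3 + W) (A(W) = √(W + 3) = √(3 + W))
v(D, u) = 7 + 6*u (v(D, u) = 6*u + 7 = 7 + 6*u)
1/(v(236, 111 + 154) + b(A(13))) = 1/((7 + 6*(111 + 154)) + (-143 + √(3 + 13))) = 1/((7 + 6*265) + (-143 + √16)) = 1/((7 + 1590) + (-143 + 4)) = 1/(1597 - 139) = 1/1458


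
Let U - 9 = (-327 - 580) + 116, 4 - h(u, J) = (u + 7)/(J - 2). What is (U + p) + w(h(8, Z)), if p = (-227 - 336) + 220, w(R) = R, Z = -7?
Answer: -3358/3 ≈ -1119.3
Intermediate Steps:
h(u, J) = 4 - (7 + u)/(-2 + J) (h(u, J) = 4 - (u + 7)/(J - 2) = 4 - (7 + u)/(-2 + J))
U = -782 (U = 9 + ((-327 - 580) + 116) = 9 + (-907 + 116) = 9 - 791 = -782)
p = -343 (p = -563 + 220 = -343)
(U + p) + w(h(8, Z)) = (-782 - 343) + (-15 - 1*8 + 4*(-7))/(-2 - 7) = -1125 + (-15 - 8 - 28)/(-9) = -1125 - ⅑*(-51) = -1125 + 17/3 = -3358/3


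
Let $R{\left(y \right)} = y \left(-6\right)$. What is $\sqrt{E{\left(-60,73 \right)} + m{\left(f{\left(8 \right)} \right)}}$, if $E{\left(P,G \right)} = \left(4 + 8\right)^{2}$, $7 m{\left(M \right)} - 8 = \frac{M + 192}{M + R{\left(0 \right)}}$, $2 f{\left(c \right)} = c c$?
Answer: $\frac{\sqrt{7161}}{7} \approx 12.089$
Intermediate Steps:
$f{\left(c \right)} = \frac{c^{2}}{2}$ ($f{\left(c \right)} = \frac{c c}{2} = \frac{c^{2}}{2}$)
$R{\left(y \right)} = - 6 y$
$m{\left(M \right)} = \frac{8}{7} + \frac{192 + M}{7 M}$ ($m{\left(M \right)} = \frac{8}{7} + \frac{\left(M + 192\right) \frac{1}{M - 0}}{7} = \frac{8}{7} + \frac{\left(192 + M\right) \frac{1}{M + 0}}{7} = \frac{8}{7} + \frac{\left(192 + M\right) \frac{1}{M}}{7} = \frac{8}{7} + \frac{\frac{1}{M} \left(192 + M\right)}{7} = \frac{8}{7} + \frac{192 + M}{7 M}$)
$E{\left(P,G \right)} = 144$ ($E{\left(P,G \right)} = 12^{2} = 144$)
$\sqrt{E{\left(-60,73 \right)} + m{\left(f{\left(8 \right)} \right)}} = \sqrt{144 + \frac{3 \left(64 + 3 \frac{8^{2}}{2}\right)}{7 \frac{8^{2}}{2}}} = \sqrt{144 + \frac{3 \left(64 + 3 \cdot \frac{1}{2} \cdot 64\right)}{7 \cdot \frac{1}{2} \cdot 64}} = \sqrt{144 + \frac{3 \left(64 + 3 \cdot 32\right)}{7 \cdot 32}} = \sqrt{144 + \frac{3}{7} \cdot \frac{1}{32} \left(64 + 96\right)} = \sqrt{144 + \frac{3}{7} \cdot \frac{1}{32} \cdot 160} = \sqrt{144 + \frac{15}{7}} = \sqrt{\frac{1023}{7}} = \frac{\sqrt{7161}}{7}$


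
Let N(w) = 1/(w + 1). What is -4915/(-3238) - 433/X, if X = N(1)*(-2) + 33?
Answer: -622387/51808 ≈ -12.013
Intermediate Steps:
N(w) = 1/(1 + w)
X = 32 (X = -2/(1 + 1) + 33 = -2/2 + 33 = (1/2)*(-2) + 33 = -1 + 33 = 32)
-4915/(-3238) - 433/X = -4915/(-3238) - 433/32 = -4915*(-1/3238) - 433*1/32 = 4915/3238 - 433/32 = -622387/51808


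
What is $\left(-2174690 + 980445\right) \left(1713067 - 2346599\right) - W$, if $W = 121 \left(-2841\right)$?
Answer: $756592767101$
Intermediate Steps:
$W = -343761$
$\left(-2174690 + 980445\right) \left(1713067 - 2346599\right) - W = \left(-2174690 + 980445\right) \left(1713067 - 2346599\right) - -343761 = \left(-1194245\right) \left(-633532\right) + 343761 = 756592423340 + 343761 = 756592767101$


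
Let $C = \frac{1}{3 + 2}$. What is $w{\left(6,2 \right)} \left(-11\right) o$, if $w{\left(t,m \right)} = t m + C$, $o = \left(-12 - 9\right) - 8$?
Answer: $\frac{19459}{5} \approx 3891.8$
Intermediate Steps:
$C = \frac{1}{5} \approx 0.2$
$o = -29$ ($o = -21 - 8 = -29$)
$w{\left(t,m \right)} = \frac{1}{5} + m t$ ($w{\left(t,m \right)} = t m + \frac{1}{5} = m t + \frac{1}{5} = \frac{1}{5} + m t$)
$w{\left(6,2 \right)} \left(-11\right) o = \left(\frac{1}{5} + 2 \cdot 6\right) \left(-11\right) \left(-29\right) = \left(\frac{1}{5} + 12\right) \left(-11\right) \left(-29\right) = \frac{61}{5} \left(-11\right) \left(-29\right) = \left(- \frac{671}{5}\right) \left(-29\right) = \frac{19459}{5}$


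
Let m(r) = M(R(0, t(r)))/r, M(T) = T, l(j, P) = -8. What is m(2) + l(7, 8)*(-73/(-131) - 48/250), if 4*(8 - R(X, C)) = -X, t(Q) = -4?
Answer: 17652/16375 ≈ 1.0780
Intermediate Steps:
R(X, C) = 8 + X/4 (R(X, C) = 8 - (-1)*X/4 = 8 + X/4)
m(r) = 8/r (m(r) = (8 + (¼)*0)/r = (8 + 0)/r = 8/r)
m(2) + l(7, 8)*(-73/(-131) - 48/250) = 8/2 - 8*(-73/(-131) - 48/250) = 8*(½) - 8*(-73*(-1/131) - 48*1/250) = 4 - 8*(73/131 - 24/125) = 4 - 8*5981/16375 = 4 - 47848/16375 = 17652/16375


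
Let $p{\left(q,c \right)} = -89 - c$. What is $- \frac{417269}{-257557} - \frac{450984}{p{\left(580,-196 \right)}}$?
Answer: $- \frac{116109438305}{27558599} \approx -4213.2$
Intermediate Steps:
$- \frac{417269}{-257557} - \frac{450984}{p{\left(580,-196 \right)}} = - \frac{417269}{-257557} - \frac{450984}{-89 - -196} = \left(-417269\right) \left(- \frac{1}{257557}\right) - \frac{450984}{-89 + 196} = \frac{417269}{257557} - \frac{450984}{107} = - \frac{116109438305}{27558599}$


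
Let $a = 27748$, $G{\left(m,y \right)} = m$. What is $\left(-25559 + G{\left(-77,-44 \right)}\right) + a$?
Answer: $2112$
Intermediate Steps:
$\left(-25559 + G{\left(-77,-44 \right)}\right) + a = \left(-25559 - 77\right) + 27748 = -25636 + 27748 = 2112$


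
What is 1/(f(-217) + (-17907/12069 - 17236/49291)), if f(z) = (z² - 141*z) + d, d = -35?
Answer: 198297693/15397650600736 ≈ 1.2878e-5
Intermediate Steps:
f(z) = -35 + z² - 141*z (f(z) = (z² - 141*z) - 35 = -35 + z² - 141*z)
1/(f(-217) + (-17907/12069 - 17236/49291)) = 1/((-35 + (-217)² - 141*(-217)) + (-17907/12069 - 17236/49291)) = 1/((-35 + 47089 + 30597) + (-17907*1/12069 - 17236*1/49291)) = 1/(77651 + (-5969/4023 - 17236/49291)) = 1/(77651 - 363558407/198297693) = 1/(15397650600736/198297693) = 198297693/15397650600736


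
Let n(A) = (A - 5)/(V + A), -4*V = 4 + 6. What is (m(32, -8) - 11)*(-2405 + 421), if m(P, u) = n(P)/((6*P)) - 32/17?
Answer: 25625778/1003 ≈ 25549.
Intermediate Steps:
V = -5/2 (V = -(4 + 6)/4 = -¼*10 = -5/2 ≈ -2.5000)
n(A) = (-5 + A)/(-5/2 + A) (n(A) = (A - 5)/(-5/2 + A) = (-5 + A)/(-5/2 + A))
m(P, u) = -32/17 + (-5 + P)/(3*P*(-5 + 2*P)) (m(P, u) = (2*(-5 + P)/(-5 + 2*P))/((6*P)) - 32/17 = (2*(-5 + P)/(-5 + 2*P))*(1/(6*P)) - 32*1/17 = (-5 + P)/(3*P*(-5 + 2*P)) - 32/17 = -32/17 + (-5 + P)/(3*P*(-5 + 2*P)))
(m(32, -8) - 11)*(-2405 + 421) = ((1/51)*(-85 - 192*32² + 497*32)/(32*(-5 + 2*32)) - 11)*(-2405 + 421) = ((1/51)*(1/32)*(-85 - 192*1024 + 15904)/(-5 + 64) - 11)*(-1984) = ((1/51)*(1/32)*(-85 - 196608 + 15904)/59 - 11)*(-1984) = ((1/51)*(1/32)*(1/59)*(-180789) - 11)*(-1984) = (-60263/32096 - 11)*(-1984) = -413319/32096*(-1984) = 25625778/1003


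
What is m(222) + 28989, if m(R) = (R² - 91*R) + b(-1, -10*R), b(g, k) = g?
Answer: 58070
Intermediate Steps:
m(R) = -1 + R² - 91*R (m(R) = (R² - 91*R) - 1 = -1 + R² - 91*R)
m(222) + 28989 = (-1 + 222² - 91*222) + 28989 = (-1 + 49284 - 20202) + 28989 = 29081 + 28989 = 58070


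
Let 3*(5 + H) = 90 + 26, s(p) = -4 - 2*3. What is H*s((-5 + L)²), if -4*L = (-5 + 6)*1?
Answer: -1010/3 ≈ -336.67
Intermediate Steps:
L = -¼ (L = -(-5 + 6)/4 = -1/4 = -¼*1 = -¼ ≈ -0.25000)
s(p) = -10 (s(p) = -4 - 6 = -10)
H = 101/3 (H = -5 + (90 + 26)/3 = -5 + (⅓)*116 = -5 + 116/3 = 101/3 ≈ 33.667)
H*s((-5 + L)²) = (101/3)*(-10) = -1010/3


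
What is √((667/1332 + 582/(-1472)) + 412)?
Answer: √171905541862/20424 ≈ 20.300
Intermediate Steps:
√((667/1332 + 582/(-1472)) + 412) = √((667*(1/1332) + 582*(-1/1472)) + 412) = √((667/1332 - 291/736) + 412) = √(25825/245088 + 412) = √(101002081/245088) = √171905541862/20424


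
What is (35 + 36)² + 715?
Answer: 5756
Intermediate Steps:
(35 + 36)² + 715 = 71² + 715 = 5041 + 715 = 5756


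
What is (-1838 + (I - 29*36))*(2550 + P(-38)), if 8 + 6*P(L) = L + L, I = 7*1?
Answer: -7291000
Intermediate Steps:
I = 7
P(L) = -4/3 + L/3 (P(L) = -4/3 + (L + L)/6 = -4/3 + (2*L)/6 = -4/3 + L/3)
(-1838 + (I - 29*36))*(2550 + P(-38)) = (-1838 + (7 - 29*36))*(2550 + (-4/3 + (⅓)*(-38))) = (-1838 + (7 - 1044))*(2550 + (-4/3 - 38/3)) = (-1838 - 1037)*(2550 - 14) = -2875*2536 = -7291000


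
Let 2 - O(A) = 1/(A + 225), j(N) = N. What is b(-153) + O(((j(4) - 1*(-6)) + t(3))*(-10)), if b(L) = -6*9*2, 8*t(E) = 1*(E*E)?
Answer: -48234/455 ≈ -106.01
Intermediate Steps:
t(E) = E²/8 (t(E) = (1*(E*E))/8 = (1*E²)/8 = E²/8)
O(A) = 2 - 1/(225 + A) (O(A) = 2 - 1/(A + 225) = 2 - 1/(225 + A))
b(L) = -108 (b(L) = -54*2 = -108)
b(-153) + O(((j(4) - 1*(-6)) + t(3))*(-10)) = -108 + (449 + 2*(((4 - 1*(-6)) + (⅛)*3²)*(-10)))/(225 + ((4 - 1*(-6)) + (⅛)*3²)*(-10)) = -108 + (449 + 2*(((4 + 6) + (⅛)*9)*(-10)))/(225 + ((4 + 6) + (⅛)*9)*(-10)) = -108 + (449 + 2*((10 + 9/8)*(-10)))/(225 + (10 + 9/8)*(-10)) = -108 + (449 + 2*((89/8)*(-10)))/(225 + (89/8)*(-10)) = -108 + (449 + 2*(-445/4))/(225 - 445/4) = -108 + (449 - 445/2)/(455/4) = -108 + (4/455)*(453/2) = -108 + 906/455 = -48234/455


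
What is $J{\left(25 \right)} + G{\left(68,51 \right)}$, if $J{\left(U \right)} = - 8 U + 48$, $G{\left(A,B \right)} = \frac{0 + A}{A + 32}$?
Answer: $- \frac{3783}{25} \approx -151.32$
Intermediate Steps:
$G{\left(A,B \right)} = \frac{A}{32 + A}$
$J{\left(U \right)} = 48 - 8 U$
$J{\left(25 \right)} + G{\left(68,51 \right)} = \left(48 - 200\right) + \frac{68}{32 + 68} = \left(48 - 200\right) + \frac{68}{100} = -152 + 68 \cdot \frac{1}{100} = -152 + \frac{17}{25} = - \frac{3783}{25}$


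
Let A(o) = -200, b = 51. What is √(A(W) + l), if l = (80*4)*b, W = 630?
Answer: 2*√4030 ≈ 126.96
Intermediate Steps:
l = 16320 (l = (80*4)*51 = 320*51 = 16320)
√(A(W) + l) = √(-200 + 16320) = √16120 = 2*√4030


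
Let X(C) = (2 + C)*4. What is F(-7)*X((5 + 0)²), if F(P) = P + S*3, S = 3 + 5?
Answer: 1836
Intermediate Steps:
S = 8
X(C) = 8 + 4*C
F(P) = 24 + P (F(P) = P + 8*3 = P + 24 = 24 + P)
F(-7)*X((5 + 0)²) = (24 - 7)*(8 + 4*(5 + 0)²) = 17*(8 + 4*5²) = 17*(8 + 4*25) = 17*(8 + 100) = 17*108 = 1836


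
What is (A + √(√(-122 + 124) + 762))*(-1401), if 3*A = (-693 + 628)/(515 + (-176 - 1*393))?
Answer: -30355/54 - 1401*√(762 + √2) ≈ -39272.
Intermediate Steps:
A = 65/162 (A = ((-693 + 628)/(515 + (-176 - 1*393)))/3 = (-65/(515 + (-176 - 393)))/3 = (-65/(515 - 569))/3 = (-65/(-54))/3 = (-65*(-1/54))/3 = (⅓)*(65/54) = 65/162 ≈ 0.40123)
(A + √(√(-122 + 124) + 762))*(-1401) = (65/162 + √(√(-122 + 124) + 762))*(-1401) = (65/162 + √(√2 + 762))*(-1401) = (65/162 + √(762 + √2))*(-1401) = -30355/54 - 1401*√(762 + √2)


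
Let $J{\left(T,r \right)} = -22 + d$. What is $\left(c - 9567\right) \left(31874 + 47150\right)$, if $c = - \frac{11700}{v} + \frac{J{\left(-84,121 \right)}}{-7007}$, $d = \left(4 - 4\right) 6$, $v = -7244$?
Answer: $- \frac{872005447029728}{1153607} \approx -7.5589 \cdot 10^{8}$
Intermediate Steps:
$d = 0$ ($d = 0 \cdot 6 = 0$)
$J{\left(T,r \right)} = -22$ ($J{\left(T,r \right)} = -22 + 0 = -22$)
$c = \frac{1866847}{1153607}$ ($c = - \frac{11700}{-7244} - \frac{22}{-7007} = \left(-11700\right) \left(- \frac{1}{7244}\right) - - \frac{2}{637} = \frac{2925}{1811} + \frac{2}{637} = \frac{1866847}{1153607} \approx 1.6183$)
$\left(c - 9567\right) \left(31874 + 47150\right) = \left(\frac{1866847}{1153607} - 9567\right) \left(31874 + 47150\right) = \left(\frac{1866847}{1153607} + \left(-24665 + 15098\right)\right) 79024 = \left(\frac{1866847}{1153607} - 9567\right) 79024 = \left(- \frac{11034691322}{1153607}\right) 79024 = - \frac{872005447029728}{1153607}$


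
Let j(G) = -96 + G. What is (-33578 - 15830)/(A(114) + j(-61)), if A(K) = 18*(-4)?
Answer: 49408/229 ≈ 215.76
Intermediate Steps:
A(K) = -72
(-33578 - 15830)/(A(114) + j(-61)) = (-33578 - 15830)/(-72 + (-96 - 61)) = -49408/(-72 - 157) = -49408/(-229) = -49408*(-1/229) = 49408/229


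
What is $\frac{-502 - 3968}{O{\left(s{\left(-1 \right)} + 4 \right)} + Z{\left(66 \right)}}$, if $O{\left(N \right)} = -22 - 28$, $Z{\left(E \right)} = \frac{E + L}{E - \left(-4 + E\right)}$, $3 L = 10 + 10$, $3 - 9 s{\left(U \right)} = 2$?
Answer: $\frac{26820}{191} \approx 140.42$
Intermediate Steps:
$s{\left(U \right)} = \frac{1}{9}$ ($s{\left(U \right)} = \frac{1}{3} - \frac{2}{9} = \frac{1}{9}$)
$L = \frac{20}{3}$ ($L = \frac{10 + 10}{3} = \frac{1}{3} \cdot 20 = \frac{20}{3} \approx 6.6667$)
$Z{\left(E \right)} = \frac{5}{3} + \frac{E}{4}$ ($Z{\left(E \right)} = \frac{E + \frac{20}{3}}{E - \left(-4 + E\right)} = \frac{\frac{20}{3} + E}{4} = \left(\frac{20}{3} + E\right) \frac{1}{4} = \frac{5}{3} + \frac{E}{4}$)
$O{\left(N \right)} = -50$
$\frac{-502 - 3968}{O{\left(s{\left(-1 \right)} + 4 \right)} + Z{\left(66 \right)}} = \frac{-502 - 3968}{-50 + \left(\frac{5}{3} + \frac{1}{4} \cdot 66\right)} = - \frac{4470}{-50 + \left(\frac{5}{3} + \frac{33}{2}\right)} = - \frac{4470}{-50 + \frac{109}{6}} = - \frac{4470}{- \frac{191}{6}} = \left(-4470\right) \left(- \frac{6}{191}\right) = \frac{26820}{191}$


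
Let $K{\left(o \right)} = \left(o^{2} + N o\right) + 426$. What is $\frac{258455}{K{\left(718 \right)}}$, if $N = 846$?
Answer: $\frac{258455}{1123378} \approx 0.23007$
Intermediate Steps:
$K{\left(o \right)} = 426 + o^{2} + 846 o$ ($K{\left(o \right)} = \left(o^{2} + 846 o\right) + 426 = 426 + o^{2} + 846 o$)
$\frac{258455}{K{\left(718 \right)}} = \frac{258455}{426 + 718^{2} + 846 \cdot 718} = \frac{258455}{426 + 515524 + 607428} = \frac{258455}{1123378}$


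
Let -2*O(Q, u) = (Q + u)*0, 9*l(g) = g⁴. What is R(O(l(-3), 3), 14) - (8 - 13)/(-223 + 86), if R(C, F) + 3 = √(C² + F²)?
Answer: 1502/137 ≈ 10.964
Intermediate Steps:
l(g) = g⁴/9
O(Q, u) = 0 (O(Q, u) = -(Q + u)*0/2 = -½*0 = 0)
R(C, F) = -3 + √(C² + F²)
R(O(l(-3), 3), 14) - (8 - 13)/(-223 + 86) = (-3 + √(0² + 14²)) - (8 - 13)/(-223 + 86) = (-3 + √(0 + 196)) - (-5)/(-137) = (-3 + √196) - (-5)*(-1)/137 = (-3 + 14) - 1*5/137 = 11 - 5/137 = 1502/137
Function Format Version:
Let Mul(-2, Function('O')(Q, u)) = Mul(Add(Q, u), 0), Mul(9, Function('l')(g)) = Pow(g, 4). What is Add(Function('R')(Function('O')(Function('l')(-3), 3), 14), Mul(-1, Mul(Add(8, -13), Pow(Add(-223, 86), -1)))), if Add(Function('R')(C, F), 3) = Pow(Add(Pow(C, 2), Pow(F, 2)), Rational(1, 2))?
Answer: Rational(1502, 137) ≈ 10.964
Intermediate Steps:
Function('l')(g) = Mul(Rational(1, 9), Pow(g, 4))
Function('O')(Q, u) = 0 (Function('O')(Q, u) = Mul(Rational(-1, 2), Mul(Add(Q, u), 0)) = Mul(Rational(-1, 2), 0) = 0)
Function('R')(C, F) = Add(-3, Pow(Add(Pow(C, 2), Pow(F, 2)), Rational(1, 2)))
Add(Function('R')(Function('O')(Function('l')(-3), 3), 14), Mul(-1, Mul(Add(8, -13), Pow(Add(-223, 86), -1)))) = Add(Add(-3, Pow(Add(Pow(0, 2), Pow(14, 2)), Rational(1, 2))), Mul(-1, Mul(Add(8, -13), Pow(Add(-223, 86), -1)))) = Add(Add(-3, Pow(Add(0, 196), Rational(1, 2))), Mul(-1, Mul(-5, Pow(-137, -1)))) = Add(Add(-3, Pow(196, Rational(1, 2))), Mul(-1, Mul(-5, Rational(-1, 137)))) = Add(Add(-3, 14), Mul(-1, Rational(5, 137))) = Add(11, Rational(-5, 137)) = Rational(1502, 137)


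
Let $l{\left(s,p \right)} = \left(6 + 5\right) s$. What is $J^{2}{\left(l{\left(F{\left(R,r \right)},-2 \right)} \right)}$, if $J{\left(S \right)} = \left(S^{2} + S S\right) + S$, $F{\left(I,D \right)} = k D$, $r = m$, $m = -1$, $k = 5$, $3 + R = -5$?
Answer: $35940025$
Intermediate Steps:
$R = -8$ ($R = -3 - 5 = -8$)
$r = -1$
$F{\left(I,D \right)} = 5 D$
$l{\left(s,p \right)} = 11 s$
$J{\left(S \right)} = S + 2 S^{2}$ ($J{\left(S \right)} = \left(S^{2} + S^{2}\right) + S = 2 S^{2} + S = S + 2 S^{2}$)
$J^{2}{\left(l{\left(F{\left(R,r \right)},-2 \right)} \right)} = \left(11 \cdot 5 \left(-1\right) \left(1 + 2 \cdot 11 \cdot 5 \left(-1\right)\right)\right)^{2} = \left(11 \left(-5\right) \left(1 + 2 \cdot 11 \left(-5\right)\right)\right)^{2} = \left(- 55 \left(1 + 2 \left(-55\right)\right)\right)^{2} = \left(- 55 \left(1 - 110\right)\right)^{2} = \left(\left(-55\right) \left(-109\right)\right)^{2} = 5995^{2} = 35940025$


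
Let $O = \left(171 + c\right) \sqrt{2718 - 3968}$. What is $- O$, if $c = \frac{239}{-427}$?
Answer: $- \frac{1819450 i \sqrt{2}}{427} \approx - 6026.0 i$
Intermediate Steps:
$c = - \frac{239}{427}$ ($c = 239 \left(- \frac{1}{427}\right) = - \frac{239}{427} \approx -0.55972$)
$O = \frac{1819450 i \sqrt{2}}{427}$ ($O = \left(171 - \frac{239}{427}\right) \sqrt{2718 - 3968} = \frac{72778 \sqrt{2718 - 3968}}{427} = \frac{72778 \sqrt{-1250}}{427} = \frac{72778 \cdot 25 i \sqrt{2}}{427} = \frac{1819450 i \sqrt{2}}{427} \approx 6026.0 i$)
$- O = - \frac{1819450 i \sqrt{2}}{427}$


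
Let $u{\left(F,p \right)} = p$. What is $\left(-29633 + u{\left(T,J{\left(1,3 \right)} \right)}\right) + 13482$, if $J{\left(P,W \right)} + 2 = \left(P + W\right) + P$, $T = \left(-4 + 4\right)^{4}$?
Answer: $-16148$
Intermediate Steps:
$T = 0$ ($T = 0^{4} = 0$)
$J{\left(P,W \right)} = -2 + W + 2 P$ ($J{\left(P,W \right)} = -2 + \left(\left(P + W\right) + P\right) = -2 + \left(W + 2 P\right) = -2 + W + 2 P$)
$\left(-29633 + u{\left(T,J{\left(1,3 \right)} \right)}\right) + 13482 = \left(-29633 + \left(-2 + 3 + 2 \cdot 1\right)\right) + 13482 = \left(-29633 + \left(-2 + 3 + 2\right)\right) + 13482 = \left(-29633 + 3\right) + 13482 = -29630 + 13482 = -16148$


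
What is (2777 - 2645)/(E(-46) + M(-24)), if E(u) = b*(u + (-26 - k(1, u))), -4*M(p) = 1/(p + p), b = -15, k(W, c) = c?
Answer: 25344/74881 ≈ 0.33846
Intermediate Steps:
M(p) = -1/(8*p) (M(p) = -1/(4*(p + p)) = -1/(2*p)/4 = -1/(8*p))
E(u) = 390 (E(u) = -15*(u + (-26 - u)) = -15*(-26) = 390)
(2777 - 2645)/(E(-46) + M(-24)) = (2777 - 2645)/(390 - 1/8/(-24)) = 132/(390 - 1/8*(-1/24)) = 132/(390 + 1/192) = 132/(74881/192) = 132*(192/74881) = 25344/74881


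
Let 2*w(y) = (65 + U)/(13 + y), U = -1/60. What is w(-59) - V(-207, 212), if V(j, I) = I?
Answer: -1174139/5520 ≈ -212.71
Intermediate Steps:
U = -1/60 (U = -1*1/60 = -1/60 ≈ -0.016667)
w(y) = 3899/(120*(13 + y)) (w(y) = ((65 - 1/60)/(13 + y))/2 = (3899/(60*(13 + y)))/2 = 3899/(120*(13 + y)))
w(-59) - V(-207, 212) = 3899/(120*(13 - 59)) - 1*212 = (3899/120)/(-46) - 212 = (3899/120)*(-1/46) - 212 = -3899/5520 - 212 = -1174139/5520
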